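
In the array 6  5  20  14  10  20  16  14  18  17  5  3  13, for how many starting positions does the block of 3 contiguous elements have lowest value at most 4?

(6, 5, 20) → min 5
(5, 20, 14) → min 5
(20, 14, 10) → min 10
(14, 10, 20) → min 10
(10, 20, 16) → min 10
(20, 16, 14) → min 14
(16, 14, 18) → min 14
(14, 18, 17) → min 14
(18, 17, 5) → min 5
(17, 5, 3) → min 3  ≤ 4 ✓
(5, 3, 13) → min 3  ≤ 4 ✓
2 windows satisfy the condition.

2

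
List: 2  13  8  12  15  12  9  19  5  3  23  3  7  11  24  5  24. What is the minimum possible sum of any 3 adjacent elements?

2 13 8 → sum 23
13 8 12 → sum 33
8 12 15 → sum 35
12 15 12 → sum 39
15 12 9 → sum 36
12 9 19 → sum 40
9 19 5 → sum 33
19 5 3 → sum 27
5 3 23 → sum 31
3 23 3 → sum 29
23 3 7 → sum 33
3 7 11 → sum 21
7 11 24 → sum 42
11 24 5 → sum 40
24 5 24 → sum 53
Minimum of these is 21.

21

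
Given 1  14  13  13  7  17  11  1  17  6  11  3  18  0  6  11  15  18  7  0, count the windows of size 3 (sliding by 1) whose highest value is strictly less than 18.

12

[1, 14, 13] → max 14  < 18 ✓
[14, 13, 13] → max 14  < 18 ✓
[13, 13, 7] → max 13  < 18 ✓
[13, 7, 17] → max 17  < 18 ✓
[7, 17, 11] → max 17  < 18 ✓
[17, 11, 1] → max 17  < 18 ✓
[11, 1, 17] → max 17  < 18 ✓
[1, 17, 6] → max 17  < 18 ✓
[17, 6, 11] → max 17  < 18 ✓
[6, 11, 3] → max 11  < 18 ✓
[11, 3, 18] → max 18
[3, 18, 0] → max 18
[18, 0, 6] → max 18
[0, 6, 11] → max 11  < 18 ✓
[6, 11, 15] → max 15  < 18 ✓
[11, 15, 18] → max 18
[15, 18, 7] → max 18
[18, 7, 0] → max 18
12 windows satisfy the condition.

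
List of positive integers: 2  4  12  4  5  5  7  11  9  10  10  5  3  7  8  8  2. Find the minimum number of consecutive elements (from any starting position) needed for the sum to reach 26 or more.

3

Extend right; whenever the sum reaches 26, record the length and shrink from the left:
add 2: running sum 2 < 26
add 4: running sum 6 < 26
add 12: running sum 18 < 26
add 4: running sum 22 < 26
add 5: shortest ending here [2, 4, 12, 4, 5] sum 27, len 5
add 5: shortest ending here [12, 4, 5, 5] sum 26, len 4
add 7: shortest ending here [12, 4, 5, 5, 7] sum 33, len 5
add 11: shortest ending here [5, 5, 7, 11] sum 28, len 4
add 9: shortest ending here [7, 11, 9] sum 27, len 3
add 10: shortest ending here [11, 9, 10] sum 30, len 3
add 10: shortest ending here [9, 10, 10] sum 29, len 3
add 5: shortest ending here [9, 10, 10, 5] sum 34, len 4
add 3: shortest ending here [10, 10, 5, 3] sum 28, len 4
add 7: shortest ending here [10, 10, 5, 3, 7] sum 35, len 5
add 8: shortest ending here [10, 5, 3, 7, 8] sum 33, len 5
add 8: shortest ending here [3, 7, 8, 8] sum 26, len 4
add 2: shortest ending here [3, 7, 8, 8, 2] sum 28, len 5
Shortest qualifying length: 3.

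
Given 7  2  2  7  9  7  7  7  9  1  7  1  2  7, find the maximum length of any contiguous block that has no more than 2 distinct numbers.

[7] 1 distinct, len 1
[7, 2] 2 distinct, len 2
[7, 2, 2] 2 distinct, len 3
[7, 2, 2, 7] 2 distinct, len 4
[7, 9] 2 distinct, len 2
[7, 9, 7] 2 distinct, len 3
[7, 9, 7, 7] 2 distinct, len 4
[7, 9, 7, 7, 7] 2 distinct, len 5
[7, 9, 7, 7, 7, 9] 2 distinct, len 6
[9, 1] 2 distinct, len 2
[1, 7] 2 distinct, len 2
[1, 7, 1] 2 distinct, len 3
[1, 2] 2 distinct, len 2
[2, 7] 2 distinct, len 2
Longest length with ≤2 distinct: 6.

6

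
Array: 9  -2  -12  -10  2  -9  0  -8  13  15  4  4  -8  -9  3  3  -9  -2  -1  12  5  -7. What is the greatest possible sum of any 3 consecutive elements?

(9, -2, -12) → sum -5
(-2, -12, -10) → sum -24
(-12, -10, 2) → sum -20
(-10, 2, -9) → sum -17
(2, -9, 0) → sum -7
(-9, 0, -8) → sum -17
(0, -8, 13) → sum 5
(-8, 13, 15) → sum 20
(13, 15, 4) → sum 32
(15, 4, 4) → sum 23
(4, 4, -8) → sum 0
(4, -8, -9) → sum -13
(-8, -9, 3) → sum -14
(-9, 3, 3) → sum -3
(3, 3, -9) → sum -3
(3, -9, -2) → sum -8
(-9, -2, -1) → sum -12
(-2, -1, 12) → sum 9
(-1, 12, 5) → sum 16
(12, 5, -7) → sum 10
Greatest of these is 32.

32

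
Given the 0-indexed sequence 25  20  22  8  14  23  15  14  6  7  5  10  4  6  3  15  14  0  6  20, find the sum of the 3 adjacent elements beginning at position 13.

Elements at indices 13..15: 6, 3, 15
sum(6, 3, 15) = 24

24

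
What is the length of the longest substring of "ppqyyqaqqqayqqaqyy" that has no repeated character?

3

add p: [p] len 1
add p (repeat p, move left end past it): [p] len 1
add q: [p, q] len 2
add y: [p, q, y] len 3
add y (repeat y, move left end past it): [y] len 1
add q: [y, q] len 2
add a: [y, q, a] len 3
add q (repeat q, move left end past it): [a, q] len 2
add q (repeat q, move left end past it): [q] len 1
add q (repeat q, move left end past it): [q] len 1
add a: [q, a] len 2
add y: [q, a, y] len 3
add q (repeat q, move left end past it): [a, y, q] len 3
add q (repeat q, move left end past it): [q] len 1
add a: [q, a] len 2
add q (repeat q, move left end past it): [a, q] len 2
add y: [a, q, y] len 3
add y (repeat y, move left end past it): [y] len 1
Longest all-distinct length: 3.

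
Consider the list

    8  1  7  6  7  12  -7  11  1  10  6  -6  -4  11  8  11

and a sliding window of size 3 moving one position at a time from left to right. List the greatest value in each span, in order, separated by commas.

Sliding a size-3 window across the 16 values:
8 1 7 → max 8
1 7 6 → max 7
7 6 7 → max 7
6 7 12 → max 12
7 12 -7 → max 12
12 -7 11 → max 12
-7 11 1 → max 11
11 1 10 → max 11
1 10 6 → max 10
10 6 -6 → max 10
6 -6 -4 → max 6
-6 -4 11 → max 11
-4 11 8 → max 11
11 8 11 → max 11

8, 7, 7, 12, 12, 12, 11, 11, 10, 10, 6, 11, 11, 11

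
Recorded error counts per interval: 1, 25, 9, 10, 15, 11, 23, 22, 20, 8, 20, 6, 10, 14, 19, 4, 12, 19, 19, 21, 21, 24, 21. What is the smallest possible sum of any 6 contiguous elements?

(1, 25, 9, 10, 15, 11) → sum 71
(25, 9, 10, 15, 11, 23) → sum 93
(9, 10, 15, 11, 23, 22) → sum 90
(10, 15, 11, 23, 22, 20) → sum 101
(15, 11, 23, 22, 20, 8) → sum 99
(11, 23, 22, 20, 8, 20) → sum 104
(23, 22, 20, 8, 20, 6) → sum 99
(22, 20, 8, 20, 6, 10) → sum 86
(20, 8, 20, 6, 10, 14) → sum 78
(8, 20, 6, 10, 14, 19) → sum 77
(20, 6, 10, 14, 19, 4) → sum 73
(6, 10, 14, 19, 4, 12) → sum 65
(10, 14, 19, 4, 12, 19) → sum 78
(14, 19, 4, 12, 19, 19) → sum 87
(19, 4, 12, 19, 19, 21) → sum 94
(4, 12, 19, 19, 21, 21) → sum 96
(12, 19, 19, 21, 21, 24) → sum 116
(19, 19, 21, 21, 24, 21) → sum 125
Smallest of these is 65.

65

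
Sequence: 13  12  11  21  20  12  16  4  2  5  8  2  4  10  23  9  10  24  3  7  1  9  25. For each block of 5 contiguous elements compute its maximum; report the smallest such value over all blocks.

[13, 12, 11, 21, 20] → max 21
[12, 11, 21, 20, 12] → max 21
[11, 21, 20, 12, 16] → max 21
[21, 20, 12, 16, 4] → max 21
[20, 12, 16, 4, 2] → max 20
[12, 16, 4, 2, 5] → max 16
[16, 4, 2, 5, 8] → max 16
[4, 2, 5, 8, 2] → max 8
[2, 5, 8, 2, 4] → max 8
[5, 8, 2, 4, 10] → max 10
[8, 2, 4, 10, 23] → max 23
[2, 4, 10, 23, 9] → max 23
[4, 10, 23, 9, 10] → max 23
[10, 23, 9, 10, 24] → max 24
[23, 9, 10, 24, 3] → max 24
[9, 10, 24, 3, 7] → max 24
[10, 24, 3, 7, 1] → max 24
[24, 3, 7, 1, 9] → max 24
[3, 7, 1, 9, 25] → max 25
Smallest of these is 8.

8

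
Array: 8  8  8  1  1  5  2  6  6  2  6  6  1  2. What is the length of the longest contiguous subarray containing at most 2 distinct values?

6

[8] 1 distinct, len 1
[8, 8] 1 distinct, len 2
[8, 8, 8] 1 distinct, len 3
[8, 8, 8, 1] 2 distinct, len 4
[8, 8, 8, 1, 1] 2 distinct, len 5
[1, 1, 5] 2 distinct, len 3
[5, 2] 2 distinct, len 2
[2, 6] 2 distinct, len 2
[2, 6, 6] 2 distinct, len 3
[2, 6, 6, 2] 2 distinct, len 4
[2, 6, 6, 2, 6] 2 distinct, len 5
[2, 6, 6, 2, 6, 6] 2 distinct, len 6
[6, 6, 1] 2 distinct, len 3
[1, 2] 2 distinct, len 2
Longest length with ≤2 distinct: 6.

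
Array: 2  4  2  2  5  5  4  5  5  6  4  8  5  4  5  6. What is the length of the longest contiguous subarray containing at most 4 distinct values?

12

add 2: window [2] (1 distinct), len 1
add 4: window [2, 4] (2 distinct), len 2
add 2: window [2, 4, 2] (2 distinct), len 3
add 2: window [2, 4, 2, 2] (2 distinct), len 4
add 5: window [2, 4, 2, 2, 5] (3 distinct), len 5
add 5: window [2, 4, 2, 2, 5, 5] (3 distinct), len 6
add 4: window [2, 4, 2, 2, 5, 5, 4] (3 distinct), len 7
add 5: window [2, 4, 2, 2, 5, 5, 4, 5] (3 distinct), len 8
add 5: window [2, 4, 2, 2, 5, 5, 4, 5, 5] (3 distinct), len 9
add 6: window [2, 4, 2, 2, 5, 5, 4, 5, 5, 6] (4 distinct), len 10
add 4: window [2, 4, 2, 2, 5, 5, 4, 5, 5, 6, 4] (4 distinct), len 11
add 8: window [5, 5, 4, 5, 5, 6, 4, 8] (4 distinct), len 8
add 5: window [5, 5, 4, 5, 5, 6, 4, 8, 5] (4 distinct), len 9
add 4: window [5, 5, 4, 5, 5, 6, 4, 8, 5, 4] (4 distinct), len 10
add 5: window [5, 5, 4, 5, 5, 6, 4, 8, 5, 4, 5] (4 distinct), len 11
add 6: window [5, 5, 4, 5, 5, 6, 4, 8, 5, 4, 5, 6] (4 distinct), len 12
Longest length with ≤4 distinct: 12.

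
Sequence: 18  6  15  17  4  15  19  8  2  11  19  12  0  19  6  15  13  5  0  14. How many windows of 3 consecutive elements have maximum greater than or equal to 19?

(18, 6, 15) → max 18
(6, 15, 17) → max 17
(15, 17, 4) → max 17
(17, 4, 15) → max 17
(4, 15, 19) → max 19  ≥ 19 ✓
(15, 19, 8) → max 19  ≥ 19 ✓
(19, 8, 2) → max 19  ≥ 19 ✓
(8, 2, 11) → max 11
(2, 11, 19) → max 19  ≥ 19 ✓
(11, 19, 12) → max 19  ≥ 19 ✓
(19, 12, 0) → max 19  ≥ 19 ✓
(12, 0, 19) → max 19  ≥ 19 ✓
(0, 19, 6) → max 19  ≥ 19 ✓
(19, 6, 15) → max 19  ≥ 19 ✓
(6, 15, 13) → max 15
(15, 13, 5) → max 15
(13, 5, 0) → max 13
(5, 0, 14) → max 14
9 windows satisfy the condition.

9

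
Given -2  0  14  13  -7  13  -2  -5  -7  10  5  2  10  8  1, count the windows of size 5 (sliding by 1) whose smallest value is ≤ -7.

[-2, 0, 14, 13, -7] → min -7  ≤ -7 ✓
[0, 14, 13, -7, 13] → min -7  ≤ -7 ✓
[14, 13, -7, 13, -2] → min -7  ≤ -7 ✓
[13, -7, 13, -2, -5] → min -7  ≤ -7 ✓
[-7, 13, -2, -5, -7] → min -7  ≤ -7 ✓
[13, -2, -5, -7, 10] → min -7  ≤ -7 ✓
[-2, -5, -7, 10, 5] → min -7  ≤ -7 ✓
[-5, -7, 10, 5, 2] → min -7  ≤ -7 ✓
[-7, 10, 5, 2, 10] → min -7  ≤ -7 ✓
[10, 5, 2, 10, 8] → min 2
[5, 2, 10, 8, 1] → min 1
9 windows satisfy the condition.

9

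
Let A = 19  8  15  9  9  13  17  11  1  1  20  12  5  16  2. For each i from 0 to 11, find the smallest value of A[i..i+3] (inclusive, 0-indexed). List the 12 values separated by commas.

[19, 8, 15, 9] → min 8
[8, 15, 9, 9] → min 8
[15, 9, 9, 13] → min 9
[9, 9, 13, 17] → min 9
[9, 13, 17, 11] → min 9
[13, 17, 11, 1] → min 1
[17, 11, 1, 1] → min 1
[11, 1, 1, 20] → min 1
[1, 1, 20, 12] → min 1
[1, 20, 12, 5] → min 1
[20, 12, 5, 16] → min 5
[12, 5, 16, 2] → min 2

8, 8, 9, 9, 9, 1, 1, 1, 1, 1, 5, 2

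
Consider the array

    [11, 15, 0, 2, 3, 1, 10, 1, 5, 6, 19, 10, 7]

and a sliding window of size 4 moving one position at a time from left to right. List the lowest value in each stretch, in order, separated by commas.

0, 0, 0, 1, 1, 1, 1, 1, 5, 6

Sliding a size-4 window across the 13 values:
11 15 0 2 → min 0
15 0 2 3 → min 0
0 2 3 1 → min 0
2 3 1 10 → min 1
3 1 10 1 → min 1
1 10 1 5 → min 1
10 1 5 6 → min 1
1 5 6 19 → min 1
5 6 19 10 → min 5
6 19 10 7 → min 6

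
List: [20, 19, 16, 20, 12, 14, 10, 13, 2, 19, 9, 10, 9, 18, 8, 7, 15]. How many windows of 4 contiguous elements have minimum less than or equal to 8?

20 19 16 20 → min 16
19 16 20 12 → min 12
16 20 12 14 → min 12
20 12 14 10 → min 10
12 14 10 13 → min 10
14 10 13 2 → min 2  ≤ 8 ✓
10 13 2 19 → min 2  ≤ 8 ✓
13 2 19 9 → min 2  ≤ 8 ✓
2 19 9 10 → min 2  ≤ 8 ✓
19 9 10 9 → min 9
9 10 9 18 → min 9
10 9 18 8 → min 8  ≤ 8 ✓
9 18 8 7 → min 7  ≤ 8 ✓
18 8 7 15 → min 7  ≤ 8 ✓
7 windows satisfy the condition.

7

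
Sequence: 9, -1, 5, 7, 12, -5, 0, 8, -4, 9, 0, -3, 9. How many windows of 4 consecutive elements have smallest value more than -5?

[9, -1, 5, 7] → min -1  > -5 ✓
[-1, 5, 7, 12] → min -1  > -5 ✓
[5, 7, 12, -5] → min -5
[7, 12, -5, 0] → min -5
[12, -5, 0, 8] → min -5
[-5, 0, 8, -4] → min -5
[0, 8, -4, 9] → min -4  > -5 ✓
[8, -4, 9, 0] → min -4  > -5 ✓
[-4, 9, 0, -3] → min -4  > -5 ✓
[9, 0, -3, 9] → min -3  > -5 ✓
6 windows satisfy the condition.

6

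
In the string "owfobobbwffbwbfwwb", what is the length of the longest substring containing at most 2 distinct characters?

5

add o: window [o] (1 distinct), len 1
add w: window [o, w] (2 distinct), len 2
add f: window [w, f] (2 distinct), len 2
add o: window [f, o] (2 distinct), len 2
add b: window [o, b] (2 distinct), len 2
add o: window [o, b, o] (2 distinct), len 3
add b: window [o, b, o, b] (2 distinct), len 4
add b: window [o, b, o, b, b] (2 distinct), len 5
add w: window [b, b, w] (2 distinct), len 3
add f: window [w, f] (2 distinct), len 2
add f: window [w, f, f] (2 distinct), len 3
add b: window [f, f, b] (2 distinct), len 3
add w: window [b, w] (2 distinct), len 2
add b: window [b, w, b] (2 distinct), len 3
add f: window [b, f] (2 distinct), len 2
add w: window [f, w] (2 distinct), len 2
add w: window [f, w, w] (2 distinct), len 3
add b: window [w, w, b] (2 distinct), len 3
Longest length with ≤2 distinct: 5.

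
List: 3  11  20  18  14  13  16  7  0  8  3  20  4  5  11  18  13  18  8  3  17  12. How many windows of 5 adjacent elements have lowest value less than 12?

17

3 11 20 18 14 → min 3  < 12 ✓
11 20 18 14 13 → min 11  < 12 ✓
20 18 14 13 16 → min 13
18 14 13 16 7 → min 7  < 12 ✓
14 13 16 7 0 → min 0  < 12 ✓
13 16 7 0 8 → min 0  < 12 ✓
16 7 0 8 3 → min 0  < 12 ✓
7 0 8 3 20 → min 0  < 12 ✓
0 8 3 20 4 → min 0  < 12 ✓
8 3 20 4 5 → min 3  < 12 ✓
3 20 4 5 11 → min 3  < 12 ✓
20 4 5 11 18 → min 4  < 12 ✓
4 5 11 18 13 → min 4  < 12 ✓
5 11 18 13 18 → min 5  < 12 ✓
11 18 13 18 8 → min 8  < 12 ✓
18 13 18 8 3 → min 3  < 12 ✓
13 18 8 3 17 → min 3  < 12 ✓
18 8 3 17 12 → min 3  < 12 ✓
17 windows satisfy the condition.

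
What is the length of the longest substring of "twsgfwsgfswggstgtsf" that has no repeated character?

5

add t: [t] len 1
add w: [t, w] len 2
add s: [t, w, s] len 3
add g: [t, w, s, g] len 4
add f: [t, w, s, g, f] len 5
add w (repeat w, move left end past it): [s, g, f, w] len 4
add s (repeat s, move left end past it): [g, f, w, s] len 4
add g (repeat g, move left end past it): [f, w, s, g] len 4
add f (repeat f, move left end past it): [w, s, g, f] len 4
add s (repeat s, move left end past it): [g, f, s] len 3
add w: [g, f, s, w] len 4
add g (repeat g, move left end past it): [f, s, w, g] len 4
add g (repeat g, move left end past it): [g] len 1
add s: [g, s] len 2
add t: [g, s, t] len 3
add g (repeat g, move left end past it): [s, t, g] len 3
add t (repeat t, move left end past it): [g, t] len 2
add s: [g, t, s] len 3
add f: [g, t, s, f] len 4
Longest all-distinct length: 5.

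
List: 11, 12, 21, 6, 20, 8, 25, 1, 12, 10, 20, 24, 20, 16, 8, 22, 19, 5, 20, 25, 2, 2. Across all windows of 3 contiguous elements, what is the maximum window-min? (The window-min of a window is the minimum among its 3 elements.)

[11, 12, 21] → min 11
[12, 21, 6] → min 6
[21, 6, 20] → min 6
[6, 20, 8] → min 6
[20, 8, 25] → min 8
[8, 25, 1] → min 1
[25, 1, 12] → min 1
[1, 12, 10] → min 1
[12, 10, 20] → min 10
[10, 20, 24] → min 10
[20, 24, 20] → min 20
[24, 20, 16] → min 16
[20, 16, 8] → min 8
[16, 8, 22] → min 8
[8, 22, 19] → min 8
[22, 19, 5] → min 5
[19, 5, 20] → min 5
[5, 20, 25] → min 5
[20, 25, 2] → min 2
[25, 2, 2] → min 2
Maximum of these is 20.

20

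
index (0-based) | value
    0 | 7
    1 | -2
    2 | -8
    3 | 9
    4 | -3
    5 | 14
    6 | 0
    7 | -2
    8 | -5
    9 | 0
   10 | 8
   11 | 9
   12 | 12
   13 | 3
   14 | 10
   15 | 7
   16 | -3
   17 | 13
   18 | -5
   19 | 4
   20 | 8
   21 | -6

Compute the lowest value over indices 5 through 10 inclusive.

-5

Elements at indices 5..10: 14, 0, -2, -5, 0, 8
min(14, 0, -2, -5, 0, 8) = -5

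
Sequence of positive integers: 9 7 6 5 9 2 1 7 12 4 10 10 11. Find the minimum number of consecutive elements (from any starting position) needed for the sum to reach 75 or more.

11

Extend right; whenever the sum reaches 75, record the length and shrink from the left:
add 9: running sum 9 < 75
add 7: running sum 16 < 75
add 6: running sum 22 < 75
add 5: running sum 27 < 75
add 9: running sum 36 < 75
add 2: running sum 38 < 75
add 1: running sum 39 < 75
add 7: running sum 46 < 75
add 12: running sum 58 < 75
add 4: running sum 62 < 75
add 10: running sum 72 < 75
end 11: [9, 7, 6, 5, 9, 2, 1, 7, 12, 4, 10, 10] sum 82, len 12
end 12: [6, 5, 9, 2, 1, 7, 12, 4, 10, 10, 11] sum 77, len 11
Shortest qualifying length: 11.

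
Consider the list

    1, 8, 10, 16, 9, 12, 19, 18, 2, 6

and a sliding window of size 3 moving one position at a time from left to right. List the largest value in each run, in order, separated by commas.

10, 16, 16, 16, 19, 19, 19, 18

1 8 10 → max 10
8 10 16 → max 16
10 16 9 → max 16
16 9 12 → max 16
9 12 19 → max 19
12 19 18 → max 19
19 18 2 → max 19
18 2 6 → max 18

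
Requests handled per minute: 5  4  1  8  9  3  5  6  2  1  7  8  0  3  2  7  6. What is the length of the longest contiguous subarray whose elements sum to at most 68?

[5] sum 5 len 1
[5, 4] sum 9 len 2
[5, 4, 1] sum 10 len 3
[5, 4, 1, 8] sum 18 len 4
[5, 4, 1, 8, 9] sum 27 len 5
[5, 4, 1, 8, 9, 3] sum 30 len 6
[5, 4, 1, 8, 9, 3, 5] sum 35 len 7
[5, 4, 1, 8, 9, 3, 5, 6] sum 41 len 8
[5, 4, 1, 8, 9, 3, 5, 6, 2] sum 43 len 9
[5, 4, 1, 8, 9, 3, 5, 6, 2, 1] sum 44 len 10
[5, 4, 1, 8, 9, 3, 5, 6, 2, 1, 7] sum 51 len 11
[5, 4, 1, 8, 9, 3, 5, 6, 2, 1, 7, 8] sum 59 len 12
[5, 4, 1, 8, 9, 3, 5, 6, 2, 1, 7, 8, 0] sum 59 len 13
[5, 4, 1, 8, 9, 3, 5, 6, 2, 1, 7, 8, 0, 3] sum 62 len 14
[5, 4, 1, 8, 9, 3, 5, 6, 2, 1, 7, 8, 0, 3, 2] sum 64 len 15
[4, 1, 8, 9, 3, 5, 6, 2, 1, 7, 8, 0, 3, 2, 7] sum 66 len 15
[1, 8, 9, 3, 5, 6, 2, 1, 7, 8, 0, 3, 2, 7, 6] sum 68 len 15
Longest length seen: 15.

15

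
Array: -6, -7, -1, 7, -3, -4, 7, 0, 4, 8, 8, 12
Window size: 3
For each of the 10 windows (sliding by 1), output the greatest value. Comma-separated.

(-6, -7, -1) → max -1
(-7, -1, 7) → max 7
(-1, 7, -3) → max 7
(7, -3, -4) → max 7
(-3, -4, 7) → max 7
(-4, 7, 0) → max 7
(7, 0, 4) → max 7
(0, 4, 8) → max 8
(4, 8, 8) → max 8
(8, 8, 12) → max 12

-1, 7, 7, 7, 7, 7, 7, 8, 8, 12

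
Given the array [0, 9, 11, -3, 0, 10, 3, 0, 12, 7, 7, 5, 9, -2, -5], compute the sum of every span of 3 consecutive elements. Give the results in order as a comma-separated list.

20, 17, 8, 7, 13, 13, 15, 19, 26, 19, 21, 12, 2

0 9 11 → sum 20
9 11 -3 → sum 17
11 -3 0 → sum 8
-3 0 10 → sum 7
0 10 3 → sum 13
10 3 0 → sum 13
3 0 12 → sum 15
0 12 7 → sum 19
12 7 7 → sum 26
7 7 5 → sum 19
7 5 9 → sum 21
5 9 -2 → sum 12
9 -2 -5 → sum 2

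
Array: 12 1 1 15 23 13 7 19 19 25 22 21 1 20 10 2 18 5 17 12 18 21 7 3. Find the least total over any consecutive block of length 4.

Window sums for each of the 21 positions:
(12, 1, 1, 15) → sum 29
(1, 1, 15, 23) → sum 40
(1, 15, 23, 13) → sum 52
(15, 23, 13, 7) → sum 58
(23, 13, 7, 19) → sum 62
(13, 7, 19, 19) → sum 58
(7, 19, 19, 25) → sum 70
(19, 19, 25, 22) → sum 85
(19, 25, 22, 21) → sum 87
(25, 22, 21, 1) → sum 69
(22, 21, 1, 20) → sum 64
(21, 1, 20, 10) → sum 52
(1, 20, 10, 2) → sum 33
(20, 10, 2, 18) → sum 50
(10, 2, 18, 5) → sum 35
(2, 18, 5, 17) → sum 42
(18, 5, 17, 12) → sum 52
(5, 17, 12, 18) → sum 52
(17, 12, 18, 21) → sum 68
(12, 18, 21, 7) → sum 58
(18, 21, 7, 3) → sum 49
Least of these is 29.

29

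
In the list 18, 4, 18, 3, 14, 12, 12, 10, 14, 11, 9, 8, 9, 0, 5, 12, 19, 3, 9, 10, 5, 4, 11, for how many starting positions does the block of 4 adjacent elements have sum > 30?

14

[18, 4, 18, 3] → sum 43  > 30 ✓
[4, 18, 3, 14] → sum 39  > 30 ✓
[18, 3, 14, 12] → sum 47  > 30 ✓
[3, 14, 12, 12] → sum 41  > 30 ✓
[14, 12, 12, 10] → sum 48  > 30 ✓
[12, 12, 10, 14] → sum 48  > 30 ✓
[12, 10, 14, 11] → sum 47  > 30 ✓
[10, 14, 11, 9] → sum 44  > 30 ✓
[14, 11, 9, 8] → sum 42  > 30 ✓
[11, 9, 8, 9] → sum 37  > 30 ✓
[9, 8, 9, 0] → sum 26
[8, 9, 0, 5] → sum 22
[9, 0, 5, 12] → sum 26
[0, 5, 12, 19] → sum 36  > 30 ✓
[5, 12, 19, 3] → sum 39  > 30 ✓
[12, 19, 3, 9] → sum 43  > 30 ✓
[19, 3, 9, 10] → sum 41  > 30 ✓
[3, 9, 10, 5] → sum 27
[9, 10, 5, 4] → sum 28
[10, 5, 4, 11] → sum 30
14 windows satisfy the condition.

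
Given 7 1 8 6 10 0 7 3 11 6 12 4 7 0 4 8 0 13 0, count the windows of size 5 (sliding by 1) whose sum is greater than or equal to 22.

14

7 1 8 6 10 → sum 32  ≥ 22 ✓
1 8 6 10 0 → sum 25  ≥ 22 ✓
8 6 10 0 7 → sum 31  ≥ 22 ✓
6 10 0 7 3 → sum 26  ≥ 22 ✓
10 0 7 3 11 → sum 31  ≥ 22 ✓
0 7 3 11 6 → sum 27  ≥ 22 ✓
7 3 11 6 12 → sum 39  ≥ 22 ✓
3 11 6 12 4 → sum 36  ≥ 22 ✓
11 6 12 4 7 → sum 40  ≥ 22 ✓
6 12 4 7 0 → sum 29  ≥ 22 ✓
12 4 7 0 4 → sum 27  ≥ 22 ✓
4 7 0 4 8 → sum 23  ≥ 22 ✓
7 0 4 8 0 → sum 19
0 4 8 0 13 → sum 25  ≥ 22 ✓
4 8 0 13 0 → sum 25  ≥ 22 ✓
14 windows satisfy the condition.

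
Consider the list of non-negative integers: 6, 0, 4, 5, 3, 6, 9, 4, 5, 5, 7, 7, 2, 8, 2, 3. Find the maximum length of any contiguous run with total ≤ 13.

add 6: [6] sum 6, len 1
add 0: [6, 0] sum 6, len 2
add 4: [6, 0, 4] sum 10, len 3
add 5: [0, 4, 5] sum 9, len 3
add 3: [0, 4, 5, 3] sum 12, len 4
add 6: [3, 6] sum 9, len 2
add 9: [9] sum 9, len 1
add 4: [9, 4] sum 13, len 2
add 5: [4, 5] sum 9, len 2
add 5: [5, 5] sum 10, len 2
add 7: [5, 7] sum 12, len 2
add 7: [7] sum 7, len 1
add 2: [7, 2] sum 9, len 2
add 8: [2, 8] sum 10, len 2
add 2: [2, 8, 2] sum 12, len 3
add 3: [8, 2, 3] sum 13, len 3
Longest length seen: 4.

4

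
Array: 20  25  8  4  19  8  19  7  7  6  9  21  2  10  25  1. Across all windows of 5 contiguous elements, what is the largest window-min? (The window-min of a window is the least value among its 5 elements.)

(20, 25, 8, 4, 19) → min 4
(25, 8, 4, 19, 8) → min 4
(8, 4, 19, 8, 19) → min 4
(4, 19, 8, 19, 7) → min 4
(19, 8, 19, 7, 7) → min 7
(8, 19, 7, 7, 6) → min 6
(19, 7, 7, 6, 9) → min 6
(7, 7, 6, 9, 21) → min 6
(7, 6, 9, 21, 2) → min 2
(6, 9, 21, 2, 10) → min 2
(9, 21, 2, 10, 25) → min 2
(21, 2, 10, 25, 1) → min 1
Largest of these is 7.

7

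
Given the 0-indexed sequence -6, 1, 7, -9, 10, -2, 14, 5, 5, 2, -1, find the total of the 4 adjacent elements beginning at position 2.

6

Elements at indices 2..5: 7, -9, 10, -2
sum(7, -9, 10, -2) = 6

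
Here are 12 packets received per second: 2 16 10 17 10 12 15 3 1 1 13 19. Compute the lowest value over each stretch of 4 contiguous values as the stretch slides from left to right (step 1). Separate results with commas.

[2, 16, 10, 17] → min 2
[16, 10, 17, 10] → min 10
[10, 17, 10, 12] → min 10
[17, 10, 12, 15] → min 10
[10, 12, 15, 3] → min 3
[12, 15, 3, 1] → min 1
[15, 3, 1, 1] → min 1
[3, 1, 1, 13] → min 1
[1, 1, 13, 19] → min 1

2, 10, 10, 10, 3, 1, 1, 1, 1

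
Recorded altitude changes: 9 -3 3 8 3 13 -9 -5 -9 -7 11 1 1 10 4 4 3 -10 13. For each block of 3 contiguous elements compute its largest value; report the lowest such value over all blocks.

Window maxs for each of the 17 positions:
9 -3 3 → max 9
-3 3 8 → max 8
3 8 3 → max 8
8 3 13 → max 13
3 13 -9 → max 13
13 -9 -5 → max 13
-9 -5 -9 → max -5
-5 -9 -7 → max -5
-9 -7 11 → max 11
-7 11 1 → max 11
11 1 1 → max 11
1 1 10 → max 10
1 10 4 → max 10
10 4 4 → max 10
4 4 3 → max 4
4 3 -10 → max 4
3 -10 13 → max 13
Lowest of these is -5.

-5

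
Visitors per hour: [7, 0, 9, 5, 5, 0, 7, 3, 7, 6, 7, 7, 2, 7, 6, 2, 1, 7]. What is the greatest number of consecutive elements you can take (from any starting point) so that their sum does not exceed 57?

[7] sum 7 len 1
[7, 0] sum 7 len 2
[7, 0, 9] sum 16 len 3
[7, 0, 9, 5] sum 21 len 4
[7, 0, 9, 5, 5] sum 26 len 5
[7, 0, 9, 5, 5, 0] sum 26 len 6
[7, 0, 9, 5, 5, 0, 7] sum 33 len 7
[7, 0, 9, 5, 5, 0, 7, 3] sum 36 len 8
[7, 0, 9, 5, 5, 0, 7, 3, 7] sum 43 len 9
[7, 0, 9, 5, 5, 0, 7, 3, 7, 6] sum 49 len 10
[7, 0, 9, 5, 5, 0, 7, 3, 7, 6, 7] sum 56 len 11
[0, 9, 5, 5, 0, 7, 3, 7, 6, 7, 7] sum 56 len 11
[5, 5, 0, 7, 3, 7, 6, 7, 7, 2] sum 49 len 10
[5, 5, 0, 7, 3, 7, 6, 7, 7, 2, 7] sum 56 len 11
[5, 0, 7, 3, 7, 6, 7, 7, 2, 7, 6] sum 57 len 11
[0, 7, 3, 7, 6, 7, 7, 2, 7, 6, 2] sum 54 len 11
[0, 7, 3, 7, 6, 7, 7, 2, 7, 6, 2, 1] sum 55 len 12
[3, 7, 6, 7, 7, 2, 7, 6, 2, 1, 7] sum 55 len 11
Longest length seen: 12.

12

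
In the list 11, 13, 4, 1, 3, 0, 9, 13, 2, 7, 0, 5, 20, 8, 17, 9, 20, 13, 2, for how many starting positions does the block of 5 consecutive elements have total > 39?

11 13 4 1 3 → sum 32
13 4 1 3 0 → sum 21
4 1 3 0 9 → sum 17
1 3 0 9 13 → sum 26
3 0 9 13 2 → sum 27
0 9 13 2 7 → sum 31
9 13 2 7 0 → sum 31
13 2 7 0 5 → sum 27
2 7 0 5 20 → sum 34
7 0 5 20 8 → sum 40  > 39 ✓
0 5 20 8 17 → sum 50  > 39 ✓
5 20 8 17 9 → sum 59  > 39 ✓
20 8 17 9 20 → sum 74  > 39 ✓
8 17 9 20 13 → sum 67  > 39 ✓
17 9 20 13 2 → sum 61  > 39 ✓
6 windows satisfy the condition.

6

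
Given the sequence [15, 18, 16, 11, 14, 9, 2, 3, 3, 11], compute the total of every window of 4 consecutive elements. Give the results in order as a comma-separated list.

60, 59, 50, 36, 28, 17, 19

[15, 18, 16, 11] → sum 60
[18, 16, 11, 14] → sum 59
[16, 11, 14, 9] → sum 50
[11, 14, 9, 2] → sum 36
[14, 9, 2, 3] → sum 28
[9, 2, 3, 3] → sum 17
[2, 3, 3, 11] → sum 19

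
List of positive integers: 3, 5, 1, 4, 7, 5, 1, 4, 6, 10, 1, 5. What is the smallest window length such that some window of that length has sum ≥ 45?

Extend right; whenever the sum reaches 45, record the length and shrink from the left:
add 3: running sum 3 < 45
add 5: running sum 8 < 45
add 1: running sum 9 < 45
add 4: running sum 13 < 45
add 7: running sum 20 < 45
add 5: running sum 25 < 45
add 1: running sum 26 < 45
add 4: running sum 30 < 45
add 6: running sum 36 < 45
end 9: [3, 5, 1, 4, 7, 5, 1, 4, 6, 10] sum 46, len 10
end 10: [3, 5, 1, 4, 7, 5, 1, 4, 6, 10, 1] sum 47, len 11
end 11: [5, 1, 4, 7, 5, 1, 4, 6, 10, 1, 5] sum 49, len 11
Shortest qualifying length: 10.

10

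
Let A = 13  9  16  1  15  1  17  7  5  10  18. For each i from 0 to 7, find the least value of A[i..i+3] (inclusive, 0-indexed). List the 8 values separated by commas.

1, 1, 1, 1, 1, 1, 5, 5

13 9 16 1 → min 1
9 16 1 15 → min 1
16 1 15 1 → min 1
1 15 1 17 → min 1
15 1 17 7 → min 1
1 17 7 5 → min 1
17 7 5 10 → min 5
7 5 10 18 → min 5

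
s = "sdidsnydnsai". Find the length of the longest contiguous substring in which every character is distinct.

[s] len 1
[s, d] len 2
[s, d, i] len 3
[i, d] len 2
[i, d, s] len 3
[i, d, s, n] len 4
[i, d, s, n, y] len 5
[s, n, y, d] len 4
[y, d, n] len 3
[y, d, n, s] len 4
[y, d, n, s, a] len 5
[y, d, n, s, a, i] len 6
Longest all-distinct length: 6.

6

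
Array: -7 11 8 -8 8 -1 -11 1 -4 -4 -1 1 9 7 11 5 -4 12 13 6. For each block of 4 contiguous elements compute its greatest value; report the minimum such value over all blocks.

[-7, 11, 8, -8] → max 11
[11, 8, -8, 8] → max 11
[8, -8, 8, -1] → max 8
[-8, 8, -1, -11] → max 8
[8, -1, -11, 1] → max 8
[-1, -11, 1, -4] → max 1
[-11, 1, -4, -4] → max 1
[1, -4, -4, -1] → max 1
[-4, -4, -1, 1] → max 1
[-4, -1, 1, 9] → max 9
[-1, 1, 9, 7] → max 9
[1, 9, 7, 11] → max 11
[9, 7, 11, 5] → max 11
[7, 11, 5, -4] → max 11
[11, 5, -4, 12] → max 12
[5, -4, 12, 13] → max 13
[-4, 12, 13, 6] → max 13
Minimum of these is 1.

1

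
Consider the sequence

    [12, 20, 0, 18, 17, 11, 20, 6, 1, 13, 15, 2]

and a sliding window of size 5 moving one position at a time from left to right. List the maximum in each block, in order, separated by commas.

(12, 20, 0, 18, 17) → max 20
(20, 0, 18, 17, 11) → max 20
(0, 18, 17, 11, 20) → max 20
(18, 17, 11, 20, 6) → max 20
(17, 11, 20, 6, 1) → max 20
(11, 20, 6, 1, 13) → max 20
(20, 6, 1, 13, 15) → max 20
(6, 1, 13, 15, 2) → max 15

20, 20, 20, 20, 20, 20, 20, 15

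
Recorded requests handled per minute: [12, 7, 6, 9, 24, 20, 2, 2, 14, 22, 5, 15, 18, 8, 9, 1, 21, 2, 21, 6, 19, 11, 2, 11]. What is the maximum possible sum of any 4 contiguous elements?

[12, 7, 6, 9] → sum 34
[7, 6, 9, 24] → sum 46
[6, 9, 24, 20] → sum 59
[9, 24, 20, 2] → sum 55
[24, 20, 2, 2] → sum 48
[20, 2, 2, 14] → sum 38
[2, 2, 14, 22] → sum 40
[2, 14, 22, 5] → sum 43
[14, 22, 5, 15] → sum 56
[22, 5, 15, 18] → sum 60
[5, 15, 18, 8] → sum 46
[15, 18, 8, 9] → sum 50
[18, 8, 9, 1] → sum 36
[8, 9, 1, 21] → sum 39
[9, 1, 21, 2] → sum 33
[1, 21, 2, 21] → sum 45
[21, 2, 21, 6] → sum 50
[2, 21, 6, 19] → sum 48
[21, 6, 19, 11] → sum 57
[6, 19, 11, 2] → sum 38
[19, 11, 2, 11] → sum 43
Maximum of these is 60.

60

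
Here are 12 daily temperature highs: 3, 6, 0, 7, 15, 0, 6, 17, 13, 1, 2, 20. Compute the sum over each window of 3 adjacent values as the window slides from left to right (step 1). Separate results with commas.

Sliding a size-3 window across the 12 values:
3 6 0 → sum 9
6 0 7 → sum 13
0 7 15 → sum 22
7 15 0 → sum 22
15 0 6 → sum 21
0 6 17 → sum 23
6 17 13 → sum 36
17 13 1 → sum 31
13 1 2 → sum 16
1 2 20 → sum 23

9, 13, 22, 22, 21, 23, 36, 31, 16, 23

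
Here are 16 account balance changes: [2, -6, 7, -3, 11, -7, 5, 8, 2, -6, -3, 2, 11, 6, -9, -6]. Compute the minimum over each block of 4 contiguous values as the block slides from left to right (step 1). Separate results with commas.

[2, -6, 7, -3] → min -6
[-6, 7, -3, 11] → min -6
[7, -3, 11, -7] → min -7
[-3, 11, -7, 5] → min -7
[11, -7, 5, 8] → min -7
[-7, 5, 8, 2] → min -7
[5, 8, 2, -6] → min -6
[8, 2, -6, -3] → min -6
[2, -6, -3, 2] → min -6
[-6, -3, 2, 11] → min -6
[-3, 2, 11, 6] → min -3
[2, 11, 6, -9] → min -9
[11, 6, -9, -6] → min -9

-6, -6, -7, -7, -7, -7, -6, -6, -6, -6, -3, -9, -9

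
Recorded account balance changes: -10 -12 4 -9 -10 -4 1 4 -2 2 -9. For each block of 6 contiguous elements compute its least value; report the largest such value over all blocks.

-10 -12 4 -9 -10 -4 → min -12
-12 4 -9 -10 -4 1 → min -12
4 -9 -10 -4 1 4 → min -10
-9 -10 -4 1 4 -2 → min -10
-10 -4 1 4 -2 2 → min -10
-4 1 4 -2 2 -9 → min -9
Largest of these is -9.

-9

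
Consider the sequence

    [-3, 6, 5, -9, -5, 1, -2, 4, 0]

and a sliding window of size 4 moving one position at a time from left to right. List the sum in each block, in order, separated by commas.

-1, -3, -8, -15, -2, 3

Sliding a size-4 window across the 9 values:
[-3, 6, 5, -9] → sum -1
[6, 5, -9, -5] → sum -3
[5, -9, -5, 1] → sum -8
[-9, -5, 1, -2] → sum -15
[-5, 1, -2, 4] → sum -2
[1, -2, 4, 0] → sum 3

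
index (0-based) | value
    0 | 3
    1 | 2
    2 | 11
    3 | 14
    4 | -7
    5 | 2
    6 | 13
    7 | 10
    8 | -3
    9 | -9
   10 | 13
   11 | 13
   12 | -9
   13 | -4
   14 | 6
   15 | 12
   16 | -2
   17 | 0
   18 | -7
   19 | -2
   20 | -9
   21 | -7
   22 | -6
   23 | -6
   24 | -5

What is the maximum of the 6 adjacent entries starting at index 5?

13

Elements at indices 5..10: 2, 13, 10, -3, -9, 13
max(2, 13, 10, -3, -9, 13) = 13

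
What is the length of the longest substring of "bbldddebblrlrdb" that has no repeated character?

4

[b] len 1
[b] len 1
[b, l] len 2
[b, l, d] len 3
[d] len 1
[d] len 1
[d, e] len 2
[d, e, b] len 3
[b] len 1
[b, l] len 2
[b, l, r] len 3
[r, l] len 2
[l, r] len 2
[l, r, d] len 3
[l, r, d, b] len 4
Longest all-distinct length: 4.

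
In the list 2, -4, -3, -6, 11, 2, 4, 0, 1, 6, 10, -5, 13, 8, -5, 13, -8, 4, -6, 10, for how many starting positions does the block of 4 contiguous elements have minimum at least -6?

13

2 -4 -3 -6 → min -6  ≥ -6 ✓
-4 -3 -6 11 → min -6  ≥ -6 ✓
-3 -6 11 2 → min -6  ≥ -6 ✓
-6 11 2 4 → min -6  ≥ -6 ✓
11 2 4 0 → min 0  ≥ -6 ✓
2 4 0 1 → min 0  ≥ -6 ✓
4 0 1 6 → min 0  ≥ -6 ✓
0 1 6 10 → min 0  ≥ -6 ✓
1 6 10 -5 → min -5  ≥ -6 ✓
6 10 -5 13 → min -5  ≥ -6 ✓
10 -5 13 8 → min -5  ≥ -6 ✓
-5 13 8 -5 → min -5  ≥ -6 ✓
13 8 -5 13 → min -5  ≥ -6 ✓
8 -5 13 -8 → min -8
-5 13 -8 4 → min -8
13 -8 4 -6 → min -8
-8 4 -6 10 → min -8
13 windows satisfy the condition.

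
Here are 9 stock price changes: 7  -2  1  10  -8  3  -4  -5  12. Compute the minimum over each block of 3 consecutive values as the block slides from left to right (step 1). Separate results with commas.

[7, -2, 1] → min -2
[-2, 1, 10] → min -2
[1, 10, -8] → min -8
[10, -8, 3] → min -8
[-8, 3, -4] → min -8
[3, -4, -5] → min -5
[-4, -5, 12] → min -5

-2, -2, -8, -8, -8, -5, -5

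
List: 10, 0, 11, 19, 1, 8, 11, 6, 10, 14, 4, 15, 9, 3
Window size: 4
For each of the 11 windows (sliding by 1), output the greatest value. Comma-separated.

(10, 0, 11, 19) → max 19
(0, 11, 19, 1) → max 19
(11, 19, 1, 8) → max 19
(19, 1, 8, 11) → max 19
(1, 8, 11, 6) → max 11
(8, 11, 6, 10) → max 11
(11, 6, 10, 14) → max 14
(6, 10, 14, 4) → max 14
(10, 14, 4, 15) → max 15
(14, 4, 15, 9) → max 15
(4, 15, 9, 3) → max 15

19, 19, 19, 19, 11, 11, 14, 14, 15, 15, 15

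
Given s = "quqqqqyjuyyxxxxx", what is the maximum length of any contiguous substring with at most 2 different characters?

[q] 1 distinct, len 1
[q, u] 2 distinct, len 2
[q, u, q] 2 distinct, len 3
[q, u, q, q] 2 distinct, len 4
[q, u, q, q, q] 2 distinct, len 5
[q, u, q, q, q, q] 2 distinct, len 6
[q, q, q, q, y] 2 distinct, len 5
[y, j] 2 distinct, len 2
[j, u] 2 distinct, len 2
[u, y] 2 distinct, len 2
[u, y, y] 2 distinct, len 3
[y, y, x] 2 distinct, len 3
[y, y, x, x] 2 distinct, len 4
[y, y, x, x, x] 2 distinct, len 5
[y, y, x, x, x, x] 2 distinct, len 6
[y, y, x, x, x, x, x] 2 distinct, len 7
Longest length with ≤2 distinct: 7.

7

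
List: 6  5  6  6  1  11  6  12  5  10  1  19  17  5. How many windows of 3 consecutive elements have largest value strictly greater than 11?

6 5 6 → max 6
5 6 6 → max 6
6 6 1 → max 6
6 1 11 → max 11
1 11 6 → max 11
11 6 12 → max 12  > 11 ✓
6 12 5 → max 12  > 11 ✓
12 5 10 → max 12  > 11 ✓
5 10 1 → max 10
10 1 19 → max 19  > 11 ✓
1 19 17 → max 19  > 11 ✓
19 17 5 → max 19  > 11 ✓
6 windows satisfy the condition.

6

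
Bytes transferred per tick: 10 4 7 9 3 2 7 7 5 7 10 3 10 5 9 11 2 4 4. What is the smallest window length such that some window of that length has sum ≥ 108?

add 10: running sum 10 < 108
add 4: running sum 14 < 108
add 7: running sum 21 < 108
add 9: running sum 30 < 108
add 3: running sum 33 < 108
add 2: running sum 35 < 108
add 7: running sum 42 < 108
add 7: running sum 49 < 108
add 5: running sum 54 < 108
add 7: running sum 61 < 108
add 10: running sum 71 < 108
add 3: running sum 74 < 108
add 10: running sum 84 < 108
add 5: running sum 89 < 108
add 9: running sum 98 < 108
add 11: shortest ending here [10, 4, 7, 9, 3, 2, 7, 7, 5, 7, 10, 3, 10, 5, 9, 11] sum 109, len 16
add 2: shortest ending here [10, 4, 7, 9, 3, 2, 7, 7, 5, 7, 10, 3, 10, 5, 9, 11, 2] sum 111, len 17
add 4: shortest ending here [10, 4, 7, 9, 3, 2, 7, 7, 5, 7, 10, 3, 10, 5, 9, 11, 2, 4] sum 115, len 18
add 4: shortest ending here [4, 7, 9, 3, 2, 7, 7, 5, 7, 10, 3, 10, 5, 9, 11, 2, 4, 4] sum 109, len 18
Shortest qualifying length: 16.

16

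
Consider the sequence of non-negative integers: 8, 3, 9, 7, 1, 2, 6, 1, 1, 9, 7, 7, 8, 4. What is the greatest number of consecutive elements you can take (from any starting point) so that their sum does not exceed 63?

Extend to the right; shrink from the left whenever the sum exceeds 63:
add 8: [8] sum 8, len 1
add 3: [8, 3] sum 11, len 2
add 9: [8, 3, 9] sum 20, len 3
add 7: [8, 3, 9, 7] sum 27, len 4
add 1: [8, 3, 9, 7, 1] sum 28, len 5
add 2: [8, 3, 9, 7, 1, 2] sum 30, len 6
add 6: [8, 3, 9, 7, 1, 2, 6] sum 36, len 7
add 1: [8, 3, 9, 7, 1, 2, 6, 1] sum 37, len 8
add 1: [8, 3, 9, 7, 1, 2, 6, 1, 1] sum 38, len 9
add 9: [8, 3, 9, 7, 1, 2, 6, 1, 1, 9] sum 47, len 10
add 7: [8, 3, 9, 7, 1, 2, 6, 1, 1, 9, 7] sum 54, len 11
add 7: [8, 3, 9, 7, 1, 2, 6, 1, 1, 9, 7, 7] sum 61, len 12
add 8: [3, 9, 7, 1, 2, 6, 1, 1, 9, 7, 7, 8] sum 61, len 12
add 4: [9, 7, 1, 2, 6, 1, 1, 9, 7, 7, 8, 4] sum 62, len 12
Longest length seen: 12.

12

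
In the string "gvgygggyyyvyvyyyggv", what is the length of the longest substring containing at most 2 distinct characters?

9

[g] 1 distinct, len 1
[g, v] 2 distinct, len 2
[g, v, g] 2 distinct, len 3
[g, y] 2 distinct, len 2
[g, y, g] 2 distinct, len 3
[g, y, g, g] 2 distinct, len 4
[g, y, g, g, g] 2 distinct, len 5
[g, y, g, g, g, y] 2 distinct, len 6
[g, y, g, g, g, y, y] 2 distinct, len 7
[g, y, g, g, g, y, y, y] 2 distinct, len 8
[y, y, y, v] 2 distinct, len 4
[y, y, y, v, y] 2 distinct, len 5
[y, y, y, v, y, v] 2 distinct, len 6
[y, y, y, v, y, v, y] 2 distinct, len 7
[y, y, y, v, y, v, y, y] 2 distinct, len 8
[y, y, y, v, y, v, y, y, y] 2 distinct, len 9
[y, y, y, g] 2 distinct, len 4
[y, y, y, g, g] 2 distinct, len 5
[g, g, v] 2 distinct, len 3
Longest length with ≤2 distinct: 9.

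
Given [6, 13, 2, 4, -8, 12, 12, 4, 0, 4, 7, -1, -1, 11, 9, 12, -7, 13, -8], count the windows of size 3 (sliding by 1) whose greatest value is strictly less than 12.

(6, 13, 2) → max 13
(13, 2, 4) → max 13
(2, 4, -8) → max 4  < 12 ✓
(4, -8, 12) → max 12
(-8, 12, 12) → max 12
(12, 12, 4) → max 12
(12, 4, 0) → max 12
(4, 0, 4) → max 4  < 12 ✓
(0, 4, 7) → max 7  < 12 ✓
(4, 7, -1) → max 7  < 12 ✓
(7, -1, -1) → max 7  < 12 ✓
(-1, -1, 11) → max 11  < 12 ✓
(-1, 11, 9) → max 11  < 12 ✓
(11, 9, 12) → max 12
(9, 12, -7) → max 12
(12, -7, 13) → max 13
(-7, 13, -8) → max 13
7 windows satisfy the condition.

7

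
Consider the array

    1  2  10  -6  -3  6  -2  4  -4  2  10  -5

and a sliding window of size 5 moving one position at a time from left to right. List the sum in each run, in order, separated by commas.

4, 9, 5, -1, 1, 6, 10, 7

Sliding a size-5 window across the 12 values:
(1, 2, 10, -6, -3) → sum 4
(2, 10, -6, -3, 6) → sum 9
(10, -6, -3, 6, -2) → sum 5
(-6, -3, 6, -2, 4) → sum -1
(-3, 6, -2, 4, -4) → sum 1
(6, -2, 4, -4, 2) → sum 6
(-2, 4, -4, 2, 10) → sum 10
(4, -4, 2, 10, -5) → sum 7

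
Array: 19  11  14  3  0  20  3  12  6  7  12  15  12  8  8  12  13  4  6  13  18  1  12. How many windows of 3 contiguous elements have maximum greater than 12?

19 11 14 → max 19  > 12 ✓
11 14 3 → max 14  > 12 ✓
14 3 0 → max 14  > 12 ✓
3 0 20 → max 20  > 12 ✓
0 20 3 → max 20  > 12 ✓
20 3 12 → max 20  > 12 ✓
3 12 6 → max 12
12 6 7 → max 12
6 7 12 → max 12
7 12 15 → max 15  > 12 ✓
12 15 12 → max 15  > 12 ✓
15 12 8 → max 15  > 12 ✓
12 8 8 → max 12
8 8 12 → max 12
8 12 13 → max 13  > 12 ✓
12 13 4 → max 13  > 12 ✓
13 4 6 → max 13  > 12 ✓
4 6 13 → max 13  > 12 ✓
6 13 18 → max 18  > 12 ✓
13 18 1 → max 18  > 12 ✓
18 1 12 → max 18  > 12 ✓
16 windows satisfy the condition.

16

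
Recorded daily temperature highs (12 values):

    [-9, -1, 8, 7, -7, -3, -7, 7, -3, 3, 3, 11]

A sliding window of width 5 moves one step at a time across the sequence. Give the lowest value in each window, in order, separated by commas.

-9, -7, -7, -7, -7, -7, -7, -3

[-9, -1, 8, 7, -7] → min -9
[-1, 8, 7, -7, -3] → min -7
[8, 7, -7, -3, -7] → min -7
[7, -7, -3, -7, 7] → min -7
[-7, -3, -7, 7, -3] → min -7
[-3, -7, 7, -3, 3] → min -7
[-7, 7, -3, 3, 3] → min -7
[7, -3, 3, 3, 11] → min -3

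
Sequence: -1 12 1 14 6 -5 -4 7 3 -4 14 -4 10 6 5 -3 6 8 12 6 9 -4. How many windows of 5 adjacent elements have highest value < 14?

(-1, 12, 1, 14, 6) → max 14
(12, 1, 14, 6, -5) → max 14
(1, 14, 6, -5, -4) → max 14
(14, 6, -5, -4, 7) → max 14
(6, -5, -4, 7, 3) → max 7  < 14 ✓
(-5, -4, 7, 3, -4) → max 7  < 14 ✓
(-4, 7, 3, -4, 14) → max 14
(7, 3, -4, 14, -4) → max 14
(3, -4, 14, -4, 10) → max 14
(-4, 14, -4, 10, 6) → max 14
(14, -4, 10, 6, 5) → max 14
(-4, 10, 6, 5, -3) → max 10  < 14 ✓
(10, 6, 5, -3, 6) → max 10  < 14 ✓
(6, 5, -3, 6, 8) → max 8  < 14 ✓
(5, -3, 6, 8, 12) → max 12  < 14 ✓
(-3, 6, 8, 12, 6) → max 12  < 14 ✓
(6, 8, 12, 6, 9) → max 12  < 14 ✓
(8, 12, 6, 9, -4) → max 12  < 14 ✓
9 windows satisfy the condition.

9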